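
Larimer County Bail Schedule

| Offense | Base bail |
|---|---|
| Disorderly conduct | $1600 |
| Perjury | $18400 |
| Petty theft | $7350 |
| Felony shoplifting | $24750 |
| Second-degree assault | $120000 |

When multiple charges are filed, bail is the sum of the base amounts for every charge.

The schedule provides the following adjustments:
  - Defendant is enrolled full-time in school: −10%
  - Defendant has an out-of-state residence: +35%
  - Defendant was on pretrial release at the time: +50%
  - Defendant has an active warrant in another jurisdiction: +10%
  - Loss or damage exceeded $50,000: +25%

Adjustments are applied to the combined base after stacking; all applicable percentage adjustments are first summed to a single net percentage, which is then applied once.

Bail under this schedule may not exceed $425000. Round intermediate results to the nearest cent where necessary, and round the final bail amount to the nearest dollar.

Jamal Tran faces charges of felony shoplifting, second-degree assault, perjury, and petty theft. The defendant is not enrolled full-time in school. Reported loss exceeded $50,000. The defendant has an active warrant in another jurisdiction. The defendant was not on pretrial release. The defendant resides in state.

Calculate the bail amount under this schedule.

Base amounts from the schedule: felony shoplifting $24750; second-degree assault $120000; perjury $18400; petty theft $7350.
Stacking rule: sum of all bases. $24750 + $120000 + $18400 + $7350 = $170500.
Net percentage adjustment: +10% +25% = +35%. $170500 × 1.35 = $230175.
$230175 is within the $425000 maximum.

$230175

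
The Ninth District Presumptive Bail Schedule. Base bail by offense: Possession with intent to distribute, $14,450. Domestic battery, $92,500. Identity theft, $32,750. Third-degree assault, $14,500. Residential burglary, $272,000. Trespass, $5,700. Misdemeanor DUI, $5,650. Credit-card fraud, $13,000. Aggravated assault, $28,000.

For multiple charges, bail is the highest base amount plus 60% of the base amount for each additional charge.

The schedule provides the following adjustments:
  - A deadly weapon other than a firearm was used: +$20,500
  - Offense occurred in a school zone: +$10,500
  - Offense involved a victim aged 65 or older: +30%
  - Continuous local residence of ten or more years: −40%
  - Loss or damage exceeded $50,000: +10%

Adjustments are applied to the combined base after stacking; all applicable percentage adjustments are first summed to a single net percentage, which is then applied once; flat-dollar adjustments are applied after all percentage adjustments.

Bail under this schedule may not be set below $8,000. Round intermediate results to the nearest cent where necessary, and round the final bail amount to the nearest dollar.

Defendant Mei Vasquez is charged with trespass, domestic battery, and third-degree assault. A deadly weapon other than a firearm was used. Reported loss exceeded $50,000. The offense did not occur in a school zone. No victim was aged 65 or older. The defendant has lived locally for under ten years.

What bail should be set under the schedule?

$135,582

Base amounts from the schedule: trespass $5,700; domestic battery $92,500; third-degree assault $14,500.
Stacking rule: highest base plus 60% of each additional charge. Highest is domestic battery at $92,500. Additional: $5,700 × 60% = $3,420; $14,500 × 60% = $8,700. Combined base = $92,500 + $12,120 = $104,620.
Loss or damage exceeded $50,000 (+10%): $104,620 × 1.1 = $115,082.
A deadly weapon other than a firearm was used (+$20,500 flat): $115,082 + $20,500 = $135,582.
$135,582 is at or above the $8,000 minimum.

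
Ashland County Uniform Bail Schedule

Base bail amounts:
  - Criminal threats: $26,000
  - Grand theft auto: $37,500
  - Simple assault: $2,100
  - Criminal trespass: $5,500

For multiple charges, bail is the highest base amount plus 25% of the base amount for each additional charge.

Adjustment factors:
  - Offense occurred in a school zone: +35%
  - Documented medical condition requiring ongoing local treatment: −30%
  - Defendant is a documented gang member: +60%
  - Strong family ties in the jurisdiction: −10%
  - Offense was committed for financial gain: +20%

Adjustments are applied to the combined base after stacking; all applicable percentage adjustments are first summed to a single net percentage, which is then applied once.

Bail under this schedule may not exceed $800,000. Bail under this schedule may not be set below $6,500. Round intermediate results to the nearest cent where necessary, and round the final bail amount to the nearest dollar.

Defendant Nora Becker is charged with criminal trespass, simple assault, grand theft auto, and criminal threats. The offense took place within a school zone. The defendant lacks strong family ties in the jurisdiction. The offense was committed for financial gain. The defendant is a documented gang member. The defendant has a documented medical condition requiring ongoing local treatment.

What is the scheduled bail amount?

$84,915

Base amounts from the schedule: criminal trespass $5,500; simple assault $2,100; grand theft auto $37,500; criminal threats $26,000.
Stacking rule: highest base plus 25% of each additional charge. Highest is grand theft auto at $37,500. Additional: $5,500 × 25% = $1,375; $2,100 × 25% = $525; $26,000 × 25% = $6,500. Combined base = $37,500 + $8,400 = $45,900.
Net percentage adjustment: +35% −30% +60% +20% = +85%. $45,900 × 1.85 = $84,915.
$84,915 is within the $800,000 maximum.
$84,915 is at or above the $6,500 minimum.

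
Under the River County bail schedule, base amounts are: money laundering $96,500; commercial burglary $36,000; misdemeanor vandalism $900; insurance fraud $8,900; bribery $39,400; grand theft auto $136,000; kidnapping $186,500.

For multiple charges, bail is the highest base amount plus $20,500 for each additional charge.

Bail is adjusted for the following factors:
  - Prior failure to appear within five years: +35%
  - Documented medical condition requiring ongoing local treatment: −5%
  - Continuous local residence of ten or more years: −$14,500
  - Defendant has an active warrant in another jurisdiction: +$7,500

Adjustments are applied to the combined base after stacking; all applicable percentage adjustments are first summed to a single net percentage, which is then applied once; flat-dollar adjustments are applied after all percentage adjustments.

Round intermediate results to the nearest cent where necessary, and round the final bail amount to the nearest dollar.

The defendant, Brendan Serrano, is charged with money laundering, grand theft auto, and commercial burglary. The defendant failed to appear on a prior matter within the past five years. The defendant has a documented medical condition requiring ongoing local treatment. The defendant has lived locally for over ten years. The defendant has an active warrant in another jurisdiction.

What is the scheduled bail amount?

Base amounts from the schedule: money laundering $96,500; grand theft auto $136,000; commercial burglary $36,000.
Stacking rule: highest base plus $20,500 per additional charge. Highest is grand theft auto at $136,000; 2 additional charges → +$41,000. Combined base = $177,000.
Net percentage adjustment: +35% −5% = +30%. $177,000 × 1.3 = $230,100.
Continuous local residence of ten or more years (−$14,500 flat): $230,100 − $14,500 = $215,600.
Defendant has an active warrant in another jurisdiction (+$7,500 flat): $215,600 + $7,500 = $223,100.

$223,100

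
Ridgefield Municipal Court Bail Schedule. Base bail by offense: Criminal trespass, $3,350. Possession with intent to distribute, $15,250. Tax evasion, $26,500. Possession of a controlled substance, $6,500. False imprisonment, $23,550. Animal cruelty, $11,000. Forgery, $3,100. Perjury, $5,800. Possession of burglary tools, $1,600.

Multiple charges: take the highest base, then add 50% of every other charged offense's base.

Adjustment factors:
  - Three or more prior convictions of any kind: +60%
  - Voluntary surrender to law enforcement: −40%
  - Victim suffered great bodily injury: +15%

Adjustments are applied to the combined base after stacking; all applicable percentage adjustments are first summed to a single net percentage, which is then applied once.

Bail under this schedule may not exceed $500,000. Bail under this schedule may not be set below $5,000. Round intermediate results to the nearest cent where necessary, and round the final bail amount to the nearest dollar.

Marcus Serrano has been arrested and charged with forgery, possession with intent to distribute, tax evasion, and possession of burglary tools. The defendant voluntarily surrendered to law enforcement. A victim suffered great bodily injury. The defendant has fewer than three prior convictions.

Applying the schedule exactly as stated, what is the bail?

Base amounts from the schedule: forgery $3,100; possession with intent to distribute $15,250; tax evasion $26,500; possession of burglary tools $1,600.
Stacking rule: highest base plus 50% of each additional charge. Highest is tax evasion at $26,500. Additional: $3,100 × 50% = $1,550; $15,250 × 50% = $7,625; $1,600 × 50% = $800. Combined base = $26,500 + $9,975 = $36,475.
Net percentage adjustment: −40% +15% = −25%. $36,475 × 0.75 = $27,356.25.
$27,356.25 is within the $500,000 maximum.
$27,356.25 is at or above the $5,000 minimum.
Rounded to the nearest dollar: $27,356.

$27,356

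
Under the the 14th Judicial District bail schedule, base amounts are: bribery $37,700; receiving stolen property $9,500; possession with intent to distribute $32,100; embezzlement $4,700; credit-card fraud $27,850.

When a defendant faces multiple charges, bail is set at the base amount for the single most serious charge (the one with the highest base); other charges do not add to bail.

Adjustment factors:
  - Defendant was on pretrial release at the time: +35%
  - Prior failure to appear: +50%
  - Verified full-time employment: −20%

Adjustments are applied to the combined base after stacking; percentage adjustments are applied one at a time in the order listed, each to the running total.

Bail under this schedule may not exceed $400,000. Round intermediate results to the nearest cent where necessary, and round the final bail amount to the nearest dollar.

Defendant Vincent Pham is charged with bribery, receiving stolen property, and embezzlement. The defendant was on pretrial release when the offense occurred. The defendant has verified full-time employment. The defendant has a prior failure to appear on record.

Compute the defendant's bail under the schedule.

Base amounts from the schedule: bribery $37,700; receiving stolen property $9,500; embezzlement $4,700.
Stacking rule: use the highest base only. Highest is bribery at $37,700. Combined base = $37,700.
Defendant was on pretrial release at the time (+35%): $37,700 × 1.35 = $50,895.
Prior failure to appear (+50%): $50,895 × 1.5 = $76,342.50.
Verified full-time employment (−20%): $76,342.50 × 0.8 = $61,074.
$61,074 is within the $400,000 maximum.

$61,074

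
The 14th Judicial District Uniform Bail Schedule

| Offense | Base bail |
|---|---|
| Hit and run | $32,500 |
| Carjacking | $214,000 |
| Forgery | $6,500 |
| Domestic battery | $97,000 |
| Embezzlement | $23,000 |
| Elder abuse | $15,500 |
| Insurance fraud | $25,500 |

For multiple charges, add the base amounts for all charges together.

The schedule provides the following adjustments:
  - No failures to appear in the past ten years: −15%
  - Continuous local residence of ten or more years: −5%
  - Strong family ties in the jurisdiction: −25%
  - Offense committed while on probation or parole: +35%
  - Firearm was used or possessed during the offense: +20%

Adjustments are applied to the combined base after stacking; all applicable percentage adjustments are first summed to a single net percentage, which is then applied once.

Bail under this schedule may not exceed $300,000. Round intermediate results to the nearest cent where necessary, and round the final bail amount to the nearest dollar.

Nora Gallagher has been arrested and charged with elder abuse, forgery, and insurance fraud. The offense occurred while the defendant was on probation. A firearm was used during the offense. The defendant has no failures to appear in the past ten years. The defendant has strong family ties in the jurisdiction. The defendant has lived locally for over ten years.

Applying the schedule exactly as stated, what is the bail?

$52,250

Base amounts from the schedule: elder abuse $15,500; forgery $6,500; insurance fraud $25,500.
Stacking rule: sum of all bases. $15,500 + $6,500 + $25,500 = $47,500.
Net percentage adjustment: −15% −5% −25% +35% +20% = +10%. $47,500 × 1.1 = $52,250.
$52,250 is within the $300,000 maximum.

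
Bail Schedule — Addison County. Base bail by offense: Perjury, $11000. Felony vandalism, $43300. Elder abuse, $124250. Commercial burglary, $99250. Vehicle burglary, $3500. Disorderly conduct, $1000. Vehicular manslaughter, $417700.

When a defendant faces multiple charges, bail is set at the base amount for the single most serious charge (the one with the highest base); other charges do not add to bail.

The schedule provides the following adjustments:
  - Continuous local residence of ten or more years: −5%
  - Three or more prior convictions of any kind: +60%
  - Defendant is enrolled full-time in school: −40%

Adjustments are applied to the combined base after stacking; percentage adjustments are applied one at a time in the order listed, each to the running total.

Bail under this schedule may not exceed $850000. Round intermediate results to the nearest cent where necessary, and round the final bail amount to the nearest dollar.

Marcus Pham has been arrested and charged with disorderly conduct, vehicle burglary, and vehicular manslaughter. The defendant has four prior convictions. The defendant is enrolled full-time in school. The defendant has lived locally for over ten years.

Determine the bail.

Base amounts from the schedule: disorderly conduct $1000; vehicle burglary $3500; vehicular manslaughter $417700.
Stacking rule: use the highest base only. Highest is vehicular manslaughter at $417700. Combined base = $417700.
Continuous local residence of ten or more years (−5%): $417700 × 0.95 = $396815.
Three or more prior convictions of any kind (+60%): $396815 × 1.6 = $634904.
Defendant is enrolled full-time in school (−40%): $634904 × 0.6 = $380942.40.
$380942.40 is within the $850000 maximum.
Rounded to the nearest dollar: $380942.

$380942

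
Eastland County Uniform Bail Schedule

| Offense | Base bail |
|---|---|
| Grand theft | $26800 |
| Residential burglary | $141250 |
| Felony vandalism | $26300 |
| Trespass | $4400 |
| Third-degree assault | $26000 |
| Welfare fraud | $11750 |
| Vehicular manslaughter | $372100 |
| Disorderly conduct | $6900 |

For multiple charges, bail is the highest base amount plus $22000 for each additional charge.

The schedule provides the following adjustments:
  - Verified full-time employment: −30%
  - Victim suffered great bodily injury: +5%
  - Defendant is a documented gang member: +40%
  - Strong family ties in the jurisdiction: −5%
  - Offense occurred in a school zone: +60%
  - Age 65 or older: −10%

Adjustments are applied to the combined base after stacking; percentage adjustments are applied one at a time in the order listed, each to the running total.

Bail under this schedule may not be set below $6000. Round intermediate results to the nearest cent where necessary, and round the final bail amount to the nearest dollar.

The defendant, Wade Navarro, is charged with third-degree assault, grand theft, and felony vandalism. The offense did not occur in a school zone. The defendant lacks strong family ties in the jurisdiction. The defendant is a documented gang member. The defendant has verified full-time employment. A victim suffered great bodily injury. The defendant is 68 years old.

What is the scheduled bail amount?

$65568

Base amounts from the schedule: third-degree assault $26000; grand theft $26800; felony vandalism $26300.
Stacking rule: highest base plus $22000 per additional charge. Highest is grand theft at $26800; 2 additional charges → +$44000. Combined base = $70800.
Verified full-time employment (−30%): $70800 × 0.7 = $49560.
Victim suffered great bodily injury (+5%): $49560 × 1.05 = $52038.
Defendant is a documented gang member (+40%): $52038 × 1.4 = $72853.20.
Age 65 or older (−10%): $72853.20 × 0.9 = $65567.88.
$65567.88 is at or above the $6000 minimum.
Rounded to the nearest dollar: $65568.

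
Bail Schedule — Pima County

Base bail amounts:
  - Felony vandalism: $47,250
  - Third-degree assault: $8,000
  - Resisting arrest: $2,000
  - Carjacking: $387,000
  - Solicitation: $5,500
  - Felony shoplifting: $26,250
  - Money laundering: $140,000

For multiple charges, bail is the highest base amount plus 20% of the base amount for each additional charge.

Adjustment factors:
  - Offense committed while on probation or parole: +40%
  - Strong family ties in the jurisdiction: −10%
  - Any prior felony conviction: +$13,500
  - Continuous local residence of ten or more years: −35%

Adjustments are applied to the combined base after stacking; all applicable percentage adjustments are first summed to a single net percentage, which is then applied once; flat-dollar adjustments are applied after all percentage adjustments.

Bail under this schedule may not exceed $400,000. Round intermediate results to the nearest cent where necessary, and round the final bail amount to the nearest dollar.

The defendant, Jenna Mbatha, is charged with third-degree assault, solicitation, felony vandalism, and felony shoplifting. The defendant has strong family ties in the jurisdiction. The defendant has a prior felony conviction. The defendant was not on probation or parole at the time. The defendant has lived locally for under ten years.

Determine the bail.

Base amounts from the schedule: third-degree assault $8,000; solicitation $5,500; felony vandalism $47,250; felony shoplifting $26,250.
Stacking rule: highest base plus 20% of each additional charge. Highest is felony vandalism at $47,250. Additional: $8,000 × 20% = $1,600; $5,500 × 20% = $1,100; $26,250 × 20% = $5,250. Combined base = $47,250 + $7,950 = $55,200.
Strong family ties in the jurisdiction (−10%): $55,200 × 0.9 = $49,680.
Any prior felony conviction (+$13,500 flat): $49,680 + $13,500 = $63,180.
$63,180 is within the $400,000 maximum.

$63,180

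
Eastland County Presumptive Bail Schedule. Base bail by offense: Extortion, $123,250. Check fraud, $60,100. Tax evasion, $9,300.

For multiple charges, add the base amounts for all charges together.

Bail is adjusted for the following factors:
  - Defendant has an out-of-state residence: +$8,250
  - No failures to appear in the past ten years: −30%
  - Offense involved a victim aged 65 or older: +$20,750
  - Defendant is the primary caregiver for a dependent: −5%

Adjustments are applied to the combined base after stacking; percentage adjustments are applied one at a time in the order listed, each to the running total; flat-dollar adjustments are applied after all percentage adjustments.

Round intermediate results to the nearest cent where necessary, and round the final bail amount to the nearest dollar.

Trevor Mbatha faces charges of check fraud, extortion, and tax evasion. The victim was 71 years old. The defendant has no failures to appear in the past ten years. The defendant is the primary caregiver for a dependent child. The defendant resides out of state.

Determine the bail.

$157,112

Base amounts from the schedule: check fraud $60,100; extortion $123,250; tax evasion $9,300.
Stacking rule: sum of all bases. $60,100 + $123,250 + $9,300 = $192,650.
No failures to appear in the past ten years (−30%): $192,650 × 0.7 = $134,855.
Defendant is the primary caregiver for a dependent (−5%): $134,855 × 0.95 = $128,112.25.
Defendant has an out-of-state residence (+$8,250 flat): $128,112.25 + $8,250 = $136,362.25.
Offense involved a victim aged 65 or older (+$20,750 flat): $136,362.25 + $20,750 = $157,112.25.
Rounded to the nearest dollar: $157,112.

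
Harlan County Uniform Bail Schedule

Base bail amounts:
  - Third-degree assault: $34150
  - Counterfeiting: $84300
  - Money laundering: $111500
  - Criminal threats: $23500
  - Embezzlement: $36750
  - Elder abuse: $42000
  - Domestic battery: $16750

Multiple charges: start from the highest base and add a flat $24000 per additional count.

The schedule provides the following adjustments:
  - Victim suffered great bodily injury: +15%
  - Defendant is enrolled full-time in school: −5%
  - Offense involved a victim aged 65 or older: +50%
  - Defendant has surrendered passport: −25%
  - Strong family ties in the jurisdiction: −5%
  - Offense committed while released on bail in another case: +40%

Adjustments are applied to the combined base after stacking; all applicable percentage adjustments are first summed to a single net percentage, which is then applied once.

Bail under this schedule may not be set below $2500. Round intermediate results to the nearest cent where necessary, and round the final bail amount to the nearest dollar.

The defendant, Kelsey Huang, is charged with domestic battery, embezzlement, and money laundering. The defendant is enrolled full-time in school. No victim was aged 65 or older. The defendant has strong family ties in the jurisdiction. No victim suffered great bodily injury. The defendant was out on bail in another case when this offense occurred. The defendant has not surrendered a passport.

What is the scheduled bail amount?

Base amounts from the schedule: domestic battery $16750; embezzlement $36750; money laundering $111500.
Stacking rule: highest base plus $24000 per additional charge. Highest is money laundering at $111500; 2 additional charges → +$48000. Combined base = $159500.
Net percentage adjustment: −5% −5% +40% = +30%. $159500 × 1.3 = $207350.
$207350 is at or above the $2500 minimum.

$207350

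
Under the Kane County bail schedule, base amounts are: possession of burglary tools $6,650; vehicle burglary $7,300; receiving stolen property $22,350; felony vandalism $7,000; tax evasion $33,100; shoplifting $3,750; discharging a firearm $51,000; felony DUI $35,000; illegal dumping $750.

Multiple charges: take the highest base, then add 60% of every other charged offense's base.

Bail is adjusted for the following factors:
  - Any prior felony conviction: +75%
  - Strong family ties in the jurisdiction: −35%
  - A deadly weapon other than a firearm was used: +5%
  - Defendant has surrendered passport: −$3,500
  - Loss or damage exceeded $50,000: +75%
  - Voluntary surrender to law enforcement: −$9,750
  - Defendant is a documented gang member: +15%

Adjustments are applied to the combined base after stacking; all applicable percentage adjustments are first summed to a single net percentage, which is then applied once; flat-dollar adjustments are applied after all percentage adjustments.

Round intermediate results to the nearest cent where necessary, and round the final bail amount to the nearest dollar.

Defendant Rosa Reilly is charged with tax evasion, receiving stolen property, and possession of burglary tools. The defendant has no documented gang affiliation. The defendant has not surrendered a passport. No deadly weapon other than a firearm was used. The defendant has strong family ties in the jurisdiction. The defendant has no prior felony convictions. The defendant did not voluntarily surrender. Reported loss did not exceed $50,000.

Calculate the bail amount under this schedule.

Base amounts from the schedule: tax evasion $33,100; receiving stolen property $22,350; possession of burglary tools $6,650.
Stacking rule: highest base plus 60% of each additional charge. Highest is tax evasion at $33,100. Additional: $22,350 × 60% = $13,410; $6,650 × 60% = $3,990. Combined base = $33,100 + $17,400 = $50,500.
Strong family ties in the jurisdiction (−35%): $50,500 × 0.65 = $32,825.

$32,825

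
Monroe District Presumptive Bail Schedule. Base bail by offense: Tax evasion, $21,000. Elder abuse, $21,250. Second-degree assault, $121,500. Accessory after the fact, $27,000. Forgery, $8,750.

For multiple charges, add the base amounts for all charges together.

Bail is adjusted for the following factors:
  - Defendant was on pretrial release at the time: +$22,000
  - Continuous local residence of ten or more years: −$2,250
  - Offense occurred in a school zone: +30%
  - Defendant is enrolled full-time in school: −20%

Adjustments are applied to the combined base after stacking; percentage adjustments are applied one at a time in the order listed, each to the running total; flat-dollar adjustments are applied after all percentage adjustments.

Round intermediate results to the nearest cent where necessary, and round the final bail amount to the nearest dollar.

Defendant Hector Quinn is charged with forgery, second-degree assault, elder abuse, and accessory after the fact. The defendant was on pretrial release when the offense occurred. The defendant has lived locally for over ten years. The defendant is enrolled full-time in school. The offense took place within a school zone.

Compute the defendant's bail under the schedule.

$205,390

Base amounts from the schedule: forgery $8,750; second-degree assault $121,500; elder abuse $21,250; accessory after the fact $27,000.
Stacking rule: sum of all bases. $8,750 + $121,500 + $21,250 + $27,000 = $178,500.
Offense occurred in a school zone (+30%): $178,500 × 1.3 = $232,050.
Defendant is enrolled full-time in school (−20%): $232,050 × 0.8 = $185,640.
Defendant was on pretrial release at the time (+$22,000 flat): $185,640 + $22,000 = $207,640.
Continuous local residence of ten or more years (−$2,250 flat): $207,640 − $2,250 = $205,390.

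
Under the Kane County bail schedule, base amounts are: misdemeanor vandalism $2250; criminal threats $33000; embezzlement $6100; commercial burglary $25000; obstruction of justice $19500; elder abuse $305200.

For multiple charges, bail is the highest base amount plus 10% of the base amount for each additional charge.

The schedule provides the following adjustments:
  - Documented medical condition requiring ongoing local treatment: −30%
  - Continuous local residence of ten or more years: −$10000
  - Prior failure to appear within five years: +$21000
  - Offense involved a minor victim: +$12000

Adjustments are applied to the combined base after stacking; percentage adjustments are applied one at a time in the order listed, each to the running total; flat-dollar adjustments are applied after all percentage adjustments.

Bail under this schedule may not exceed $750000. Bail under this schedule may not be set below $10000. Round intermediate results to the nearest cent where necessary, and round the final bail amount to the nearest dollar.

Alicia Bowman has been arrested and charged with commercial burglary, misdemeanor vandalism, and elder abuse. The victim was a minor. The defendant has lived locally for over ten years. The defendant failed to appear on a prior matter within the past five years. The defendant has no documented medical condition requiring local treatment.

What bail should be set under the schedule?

$330925

Base amounts from the schedule: commercial burglary $25000; misdemeanor vandalism $2250; elder abuse $305200.
Stacking rule: highest base plus 10% of each additional charge. Highest is elder abuse at $305200. Additional: $25000 × 10% = $2500; $2250 × 10% = $225. Combined base = $305200 + $2725 = $307925.
Continuous local residence of ten or more years (−$10000 flat): $307925 − $10000 = $297925.
Prior failure to appear within five years (+$21000 flat): $297925 + $21000 = $318925.
Offense involved a minor victim (+$12000 flat): $318925 + $12000 = $330925.
$330925 is within the $750000 maximum.
$330925 is at or above the $10000 minimum.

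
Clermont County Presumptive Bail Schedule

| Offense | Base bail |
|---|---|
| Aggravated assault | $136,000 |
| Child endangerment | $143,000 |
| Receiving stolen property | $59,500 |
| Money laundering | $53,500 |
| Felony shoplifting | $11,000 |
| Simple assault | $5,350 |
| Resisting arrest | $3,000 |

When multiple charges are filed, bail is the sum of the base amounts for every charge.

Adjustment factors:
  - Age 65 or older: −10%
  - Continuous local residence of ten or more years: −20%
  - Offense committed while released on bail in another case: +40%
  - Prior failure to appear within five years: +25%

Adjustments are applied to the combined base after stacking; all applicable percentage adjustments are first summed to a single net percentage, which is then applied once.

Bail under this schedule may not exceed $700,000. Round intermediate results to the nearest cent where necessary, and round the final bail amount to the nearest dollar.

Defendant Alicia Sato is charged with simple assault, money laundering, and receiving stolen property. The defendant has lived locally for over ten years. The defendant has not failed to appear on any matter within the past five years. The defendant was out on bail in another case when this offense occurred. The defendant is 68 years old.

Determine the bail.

$130,185

Base amounts from the schedule: simple assault $5,350; money laundering $53,500; receiving stolen property $59,500.
Stacking rule: sum of all bases. $5,350 + $53,500 + $59,500 = $118,350.
Net percentage adjustment: −10% −20% +40% = +10%. $118,350 × 1.1 = $130,185.
$130,185 is within the $700,000 maximum.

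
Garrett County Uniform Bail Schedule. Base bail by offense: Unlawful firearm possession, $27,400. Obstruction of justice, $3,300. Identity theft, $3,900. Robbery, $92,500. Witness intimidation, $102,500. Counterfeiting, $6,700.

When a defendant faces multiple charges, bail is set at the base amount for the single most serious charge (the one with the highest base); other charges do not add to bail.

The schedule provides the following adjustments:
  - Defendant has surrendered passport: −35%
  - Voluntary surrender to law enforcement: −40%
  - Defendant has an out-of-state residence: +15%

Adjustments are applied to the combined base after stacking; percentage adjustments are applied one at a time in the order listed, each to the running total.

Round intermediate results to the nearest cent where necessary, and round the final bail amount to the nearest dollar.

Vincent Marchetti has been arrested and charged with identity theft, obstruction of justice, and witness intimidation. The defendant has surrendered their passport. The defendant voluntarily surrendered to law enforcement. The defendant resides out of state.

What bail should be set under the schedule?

Base amounts from the schedule: identity theft $3,900; obstruction of justice $3,300; witness intimidation $102,500.
Stacking rule: use the highest base only. Highest is witness intimidation at $102,500. Combined base = $102,500.
Defendant has surrendered passport (−35%): $102,500 × 0.65 = $66,625.
Voluntary surrender to law enforcement (−40%): $66,625 × 0.6 = $39,975.
Defendant has an out-of-state residence (+15%): $39,975 × 1.15 = $45,971.25.
Rounded to the nearest dollar: $45,971.

$45,971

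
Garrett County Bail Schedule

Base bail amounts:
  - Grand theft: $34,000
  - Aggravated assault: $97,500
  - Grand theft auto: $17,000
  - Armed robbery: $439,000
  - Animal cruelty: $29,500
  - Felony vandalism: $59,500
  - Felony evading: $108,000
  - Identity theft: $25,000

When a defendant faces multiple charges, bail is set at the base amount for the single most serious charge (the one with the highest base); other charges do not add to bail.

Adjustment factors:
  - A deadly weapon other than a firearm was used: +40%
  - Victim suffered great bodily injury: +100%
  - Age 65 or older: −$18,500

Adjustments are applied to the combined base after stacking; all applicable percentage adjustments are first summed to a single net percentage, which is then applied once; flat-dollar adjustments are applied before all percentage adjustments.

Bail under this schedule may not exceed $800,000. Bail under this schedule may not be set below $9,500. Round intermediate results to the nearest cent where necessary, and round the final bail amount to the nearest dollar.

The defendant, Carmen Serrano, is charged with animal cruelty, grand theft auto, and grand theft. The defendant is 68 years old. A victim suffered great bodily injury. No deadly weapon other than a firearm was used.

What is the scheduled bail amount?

Base amounts from the schedule: animal cruelty $29,500; grand theft auto $17,000; grand theft $34,000.
Stacking rule: use the highest base only. Highest is grand theft at $34,000. Combined base = $34,000.
Age 65 or older (−$18,500 flat): $34,000 − $18,500 = $15,500.
Victim suffered great bodily injury (+100%): $15,500 × 2 = $31,000.
$31,000 is within the $800,000 maximum.
$31,000 is at or above the $9,500 minimum.

$31,000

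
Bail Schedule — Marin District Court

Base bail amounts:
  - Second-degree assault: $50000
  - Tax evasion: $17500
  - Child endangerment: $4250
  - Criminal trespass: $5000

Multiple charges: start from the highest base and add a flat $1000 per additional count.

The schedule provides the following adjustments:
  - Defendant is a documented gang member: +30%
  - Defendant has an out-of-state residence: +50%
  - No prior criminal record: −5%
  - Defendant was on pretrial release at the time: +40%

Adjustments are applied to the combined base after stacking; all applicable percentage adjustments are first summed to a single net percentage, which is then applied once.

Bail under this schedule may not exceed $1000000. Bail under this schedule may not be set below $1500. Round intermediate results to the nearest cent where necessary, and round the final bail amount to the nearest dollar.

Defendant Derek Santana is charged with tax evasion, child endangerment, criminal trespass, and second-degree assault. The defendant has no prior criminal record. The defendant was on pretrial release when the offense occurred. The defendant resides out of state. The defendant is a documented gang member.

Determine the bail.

$113950

Base amounts from the schedule: tax evasion $17500; child endangerment $4250; criminal trespass $5000; second-degree assault $50000.
Stacking rule: highest base plus $1000 per additional charge. Highest is second-degree assault at $50000; 3 additional charges → +$3000. Combined base = $53000.
Net percentage adjustment: +30% +50% −5% +40% = +115%. $53000 × 2.15 = $113950.
$113950 is within the $1000000 maximum.
$113950 is at or above the $1500 minimum.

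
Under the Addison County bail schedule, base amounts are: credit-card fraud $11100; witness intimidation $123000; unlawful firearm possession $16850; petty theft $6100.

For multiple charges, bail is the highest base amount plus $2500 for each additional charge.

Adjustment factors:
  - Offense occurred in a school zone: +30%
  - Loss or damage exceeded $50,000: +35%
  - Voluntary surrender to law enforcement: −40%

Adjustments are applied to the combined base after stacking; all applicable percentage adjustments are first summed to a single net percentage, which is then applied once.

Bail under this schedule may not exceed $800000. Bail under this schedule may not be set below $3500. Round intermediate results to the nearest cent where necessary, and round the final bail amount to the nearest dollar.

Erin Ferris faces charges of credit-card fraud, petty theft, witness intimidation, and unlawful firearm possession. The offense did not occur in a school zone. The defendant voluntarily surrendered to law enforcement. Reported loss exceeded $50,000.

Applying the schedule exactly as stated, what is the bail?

Base amounts from the schedule: credit-card fraud $11100; petty theft $6100; witness intimidation $123000; unlawful firearm possession $16850.
Stacking rule: highest base plus $2500 per additional charge. Highest is witness intimidation at $123000; 3 additional charges → +$7500. Combined base = $130500.
Net percentage adjustment: +35% −40% = −5%. $130500 × 0.95 = $123975.
$123975 is within the $800000 maximum.
$123975 is at or above the $3500 minimum.

$123975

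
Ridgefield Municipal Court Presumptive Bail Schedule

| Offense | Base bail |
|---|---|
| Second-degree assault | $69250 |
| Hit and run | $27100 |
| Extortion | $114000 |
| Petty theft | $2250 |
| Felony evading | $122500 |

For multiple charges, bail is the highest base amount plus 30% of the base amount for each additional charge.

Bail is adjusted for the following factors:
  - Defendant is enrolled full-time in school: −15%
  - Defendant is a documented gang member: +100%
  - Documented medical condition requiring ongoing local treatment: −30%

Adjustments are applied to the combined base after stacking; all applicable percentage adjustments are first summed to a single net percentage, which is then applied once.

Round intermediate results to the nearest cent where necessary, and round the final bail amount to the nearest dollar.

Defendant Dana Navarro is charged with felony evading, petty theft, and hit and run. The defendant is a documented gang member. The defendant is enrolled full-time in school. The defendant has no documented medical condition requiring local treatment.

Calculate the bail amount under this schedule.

$242914

Base amounts from the schedule: felony evading $122500; petty theft $2250; hit and run $27100.
Stacking rule: highest base plus 30% of each additional charge. Highest is felony evading at $122500. Additional: $2250 × 30% = $675; $27100 × 30% = $8130. Combined base = $122500 + $8805 = $131305.
Net percentage adjustment: −15% +100% = +85%. $131305 × 1.85 = $242914.25.
Rounded to the nearest dollar: $242914.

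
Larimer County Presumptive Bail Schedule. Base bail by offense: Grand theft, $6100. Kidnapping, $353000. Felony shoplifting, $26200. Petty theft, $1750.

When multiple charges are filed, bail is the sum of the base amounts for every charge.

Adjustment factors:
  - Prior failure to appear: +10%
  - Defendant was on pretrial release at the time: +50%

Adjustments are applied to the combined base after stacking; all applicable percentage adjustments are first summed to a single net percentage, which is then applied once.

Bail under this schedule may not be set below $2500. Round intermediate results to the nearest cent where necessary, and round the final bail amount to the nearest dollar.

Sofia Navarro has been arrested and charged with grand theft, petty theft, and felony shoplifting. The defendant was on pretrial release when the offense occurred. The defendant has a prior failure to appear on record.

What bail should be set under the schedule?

$54480

Base amounts from the schedule: grand theft $6100; petty theft $1750; felony shoplifting $26200.
Stacking rule: sum of all bases. $6100 + $1750 + $26200 = $34050.
Net percentage adjustment: +10% +50% = +60%. $34050 × 1.6 = $54480.
$54480 is at or above the $2500 minimum.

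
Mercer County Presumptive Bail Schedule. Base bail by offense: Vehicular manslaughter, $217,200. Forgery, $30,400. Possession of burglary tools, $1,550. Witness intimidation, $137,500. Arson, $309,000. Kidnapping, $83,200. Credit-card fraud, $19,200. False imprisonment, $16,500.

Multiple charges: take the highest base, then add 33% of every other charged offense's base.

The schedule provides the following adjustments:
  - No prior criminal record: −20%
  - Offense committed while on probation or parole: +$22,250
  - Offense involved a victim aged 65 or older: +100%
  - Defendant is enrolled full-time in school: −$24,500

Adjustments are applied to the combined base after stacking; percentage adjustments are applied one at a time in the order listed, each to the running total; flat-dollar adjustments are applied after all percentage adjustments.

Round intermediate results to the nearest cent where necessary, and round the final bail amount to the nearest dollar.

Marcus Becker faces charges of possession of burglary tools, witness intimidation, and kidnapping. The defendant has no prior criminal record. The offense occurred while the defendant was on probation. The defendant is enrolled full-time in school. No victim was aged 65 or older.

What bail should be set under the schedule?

Base amounts from the schedule: possession of burglary tools $1,550; witness intimidation $137,500; kidnapping $83,200.
Stacking rule: highest base plus 33% of each additional charge. Highest is witness intimidation at $137,500. Additional: $1,550 × 33% = $511.50; $83,200 × 33% = $27,456. Combined base = $137,500 + $27,967.50 = $165,467.50.
No prior criminal record (−20%): $165,467.50 × 0.8 = $132,374.
Offense committed while on probation or parole (+$22,250 flat): $132,374 + $22,250 = $154,624.
Defendant is enrolled full-time in school (−$24,500 flat): $154,624 − $24,500 = $130,124.

$130,124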